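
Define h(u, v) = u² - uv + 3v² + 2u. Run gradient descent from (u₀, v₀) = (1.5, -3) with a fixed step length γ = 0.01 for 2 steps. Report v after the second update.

-2.6225

∇h = (2u - v + 2, -u + 6v)
(u₁, v₁) = (1.5, -3) − 0.01·(8, -19.5) = (1.42, -2.805)
(u₂, v₂) = (1.42, -2.805) − 0.01·(7.645, -18.25) = (1.34355, -2.6225)
v = -2.6225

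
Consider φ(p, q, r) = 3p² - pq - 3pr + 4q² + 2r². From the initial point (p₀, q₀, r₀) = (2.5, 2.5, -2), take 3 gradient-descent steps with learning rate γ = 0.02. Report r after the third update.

-1.20388

∇φ = (6p - q - 3r, -p + 8q, -3p + 4r)
(p₁, q₁, r₁) = (2.5, 2.5, -2) − 0.02·(18.5, 17.5, -15.5) = (2.13, 2.15, -1.69)
(p₂, q₂, r₂) = (2.13, 2.15, -1.69) − 0.02·(15.7, 15.07, -13.15) = (1.816, 1.8486, -1.427)
(p₃, q₃, r₃) = (1.816, 1.8486, -1.427) − 0.02·(13.3284, 12.9728, -11.156) = (1.549432, 1.589144, -1.20388)
r = -1.20388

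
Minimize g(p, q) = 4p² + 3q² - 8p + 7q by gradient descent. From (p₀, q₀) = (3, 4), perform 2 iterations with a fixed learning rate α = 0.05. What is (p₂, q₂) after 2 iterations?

∇g = (8p - 8, 6q + 7)
Step 1: at (3, 4), ∇g = (16, 31) → (3, 4) − 0.05·(16, 31) = (2.2, 2.45)
Step 2: at (2.2, 2.45), ∇g = (9.6, 21.7) → (2.2, 2.45) − 0.05·(9.6, 21.7) = (1.72, 1.365)

(1.72, 1.365)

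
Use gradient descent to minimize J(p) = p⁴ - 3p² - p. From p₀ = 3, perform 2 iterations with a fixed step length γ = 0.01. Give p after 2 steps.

1.87084276

J′(p) = 4p³ - 6p - 1
Step 1: J′(3) = 89; p₁ = 3 − 0.01·89 = 2.11
Step 2: J′(2.11) = 23.915724; p₂ = 2.11 − 0.01·23.915724 = 1.87084276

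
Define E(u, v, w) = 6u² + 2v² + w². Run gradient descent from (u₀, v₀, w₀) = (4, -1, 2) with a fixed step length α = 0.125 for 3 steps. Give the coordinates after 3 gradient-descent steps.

(-0.5, -0.125, 0.84375)

∇E = (12u, 4v, 2w)
(u₁, v₁, w₁) = (4, -1, 2) − 0.125·(48, -4, 4) = (-2, -0.5, 1.5)
(u₂, v₂, w₂) = (-2, -0.5, 1.5) − 0.125·(-24, -2, 3) = (1, -0.25, 1.125)
(u₃, v₃, w₃) = (1, -0.25, 1.125) − 0.125·(12, -1, 2.25) = (-0.5, -0.125, 0.84375)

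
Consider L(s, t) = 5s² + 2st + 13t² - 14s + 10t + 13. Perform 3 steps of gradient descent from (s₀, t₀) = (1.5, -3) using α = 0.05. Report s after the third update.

1.55

∇L = (10s + 2t - 14, 2s + 26t + 10)
Step 1: at (1.5, -3), ∇L = (-5, -65) → (1.5, -3) − 0.05·(-5, -65) = (1.75, 0.25)
Step 2: at (1.75, 0.25), ∇L = (4, 20) → (1.75, 0.25) − 0.05·(4, 20) = (1.55, -0.75)
Step 3: at (1.55, -0.75), ∇L = (0, -6.4) → (1.55, -0.75) − 0.05·(0, -6.4) = (1.55, -0.43)
s = 1.55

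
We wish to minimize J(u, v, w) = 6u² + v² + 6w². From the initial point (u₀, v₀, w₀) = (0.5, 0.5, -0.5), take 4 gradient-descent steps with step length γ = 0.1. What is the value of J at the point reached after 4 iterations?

∇J = (12u, 2v, 12w)
(u₁, v₁, w₁) = (0.5, 0.5, -0.5) − 0.1·(6, 1, -6) = (-0.1, 0.4, 0.1)
(u₂, v₂, w₂) = (-0.1, 0.4, 0.1) − 0.1·(-1.2, 0.8, 1.2) = (0.02, 0.32, -0.02)
(u₃, v₃, w₃) = (0.02, 0.32, -0.02) − 0.1·(0.24, 0.64, -0.24) = (-0.004, 0.256, 0.004)
(u₄, v₄, w₄) = (-0.004, 0.256, 0.004) − 0.1·(-0.048, 0.512, 0.048) = (0.0008, 0.2048, -0.0008)
J(0.0008, 0.2048, -0.0008) = 0.04195072

0.04195072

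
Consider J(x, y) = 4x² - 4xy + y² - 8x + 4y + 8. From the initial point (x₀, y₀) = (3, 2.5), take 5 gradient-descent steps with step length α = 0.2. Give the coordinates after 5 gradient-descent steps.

(1.8, 3.1)

∇J = (8x - 4y - 8, -4x + 2y + 4)
(x₁, y₁) = (3, 2.5) − 0.2·(6, -3) = (1.8, 3.1)
(x₂, y₂) = (1.8, 3.1) − 0.2·(-6, 3) = (3, 2.5)
(x₃, y₃) = (3, 2.5) − 0.2·(6, -3) = (1.8, 3.1)
(x₄, y₄) = (1.8, 3.1) − 0.2·(-6, 3) = (3, 2.5)
(x₅, y₅) = (3, 2.5) − 0.2·(6, -3) = (1.8, 3.1)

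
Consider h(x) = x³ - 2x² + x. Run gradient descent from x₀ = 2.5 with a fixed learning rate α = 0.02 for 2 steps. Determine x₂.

h′(x) = 3x² - 4x + 1
Step 1: h′(2.5) = 9.75; x₁ = 2.5 − 0.02·9.75 = 2.305
Step 2: h′(2.305) = 7.719075; x₂ = 2.305 − 0.02·7.719075 = 2.1506185

2.1506185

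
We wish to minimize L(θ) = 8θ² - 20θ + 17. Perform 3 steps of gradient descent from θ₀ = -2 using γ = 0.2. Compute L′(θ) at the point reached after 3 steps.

L′(θ) = 16θ - 20
Step 1: L′(-2) = -52; θ₁ = -2 − 0.2·(-52) = 8.4
Step 2: L′(8.4) = 114.4; θ₂ = 8.4 − 0.2·114.4 = -14.48
Step 3: L′(-14.48) = -251.68; θ₃ = -14.48 − 0.2·(-251.68) = 35.856
L′(θ) at (35.856) = 553.696

553.696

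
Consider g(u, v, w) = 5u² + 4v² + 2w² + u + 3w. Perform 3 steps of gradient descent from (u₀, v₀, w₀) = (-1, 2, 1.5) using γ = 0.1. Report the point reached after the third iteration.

(-0.1, 0.016, -0.264)

∇g = (10u + 1, 8v, 4w + 3)
Step 1: at (-1, 2, 1.5), ∇g = (-9, 16, 9) → (-1, 2, 1.5) − 0.1·(-9, 16, 9) = (-0.1, 0.4, 0.6)
Step 2: at (-0.1, 0.4, 0.6), ∇g = (0, 3.2, 5.4) → (-0.1, 0.4, 0.6) − 0.1·(0, 3.2, 5.4) = (-0.1, 0.08, 0.06)
Step 3: at (-0.1, 0.08, 0.06), ∇g = (0, 0.64, 3.24) → (-0.1, 0.08, 0.06) − 0.1·(0, 0.64, 3.24) = (-0.1, 0.016, -0.264)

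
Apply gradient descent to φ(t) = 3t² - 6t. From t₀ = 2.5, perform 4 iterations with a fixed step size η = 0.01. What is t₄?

φ′(t) = 6t - 6
Step 1: φ′(2.5) = 9; t₁ = 2.5 − 0.01·9 = 2.41
Step 2: φ′(2.41) = 8.46; t₂ = 2.41 − 0.01·8.46 = 2.3254
Step 3: φ′(2.3254) = 7.9524; t₃ = 2.3254 − 0.01·7.9524 = 2.245876
Step 4: φ′(2.245876) = 7.475256; t₄ = 2.245876 − 0.01·7.475256 = 2.17112344

2.17112344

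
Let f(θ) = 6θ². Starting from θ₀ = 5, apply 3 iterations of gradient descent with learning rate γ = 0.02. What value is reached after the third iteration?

2.19488

f′(θ) = 12θ
θ₁ = 5 − 0.02·60 = 3.8
θ₂ = 3.8 − 0.02·45.6 = 2.888
θ₃ = 2.888 − 0.02·34.656 = 2.19488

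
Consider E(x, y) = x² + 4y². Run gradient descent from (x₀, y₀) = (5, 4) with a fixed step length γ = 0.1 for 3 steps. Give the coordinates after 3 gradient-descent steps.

(2.56, 0.032)

∇E = (2x, 8y)
Step 1: at (5, 4), ∇E = (10, 32) → (5, 4) − 0.1·(10, 32) = (4, 0.8)
Step 2: at (4, 0.8), ∇E = (8, 6.4) → (4, 0.8) − 0.1·(8, 6.4) = (3.2, 0.16)
Step 3: at (3.2, 0.16), ∇E = (6.4, 1.28) → (3.2, 0.16) − 0.1·(6.4, 1.28) = (2.56, 0.032)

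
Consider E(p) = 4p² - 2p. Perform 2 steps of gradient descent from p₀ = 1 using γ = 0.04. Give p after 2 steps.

0.5968

E′(p) = 8p - 2
Step 1: E′(1) = 6; p₁ = 1 − 0.04·6 = 0.76
Step 2: E′(0.76) = 4.08; p₂ = 0.76 − 0.04·4.08 = 0.5968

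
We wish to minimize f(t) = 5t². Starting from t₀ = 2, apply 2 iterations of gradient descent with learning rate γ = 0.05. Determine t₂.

0.5

f′(t) = 10t
t₁ = 2 − 0.05·20 = 1
t₂ = 1 − 0.05·10 = 0.5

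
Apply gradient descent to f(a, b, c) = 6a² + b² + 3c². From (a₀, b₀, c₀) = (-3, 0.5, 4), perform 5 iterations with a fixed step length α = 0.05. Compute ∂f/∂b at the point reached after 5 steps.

∇f = (12a, 2b, 6c)
Step 1: at (-3, 0.5, 4), ∇f = (-36, 1, 24) → (-3, 0.5, 4) − 0.05·(-36, 1, 24) = (-1.2, 0.45, 2.8)
Step 2: at (-1.2, 0.45, 2.8), ∇f = (-14.4, 0.9, 16.8) → (-1.2, 0.45, 2.8) − 0.05·(-14.4, 0.9, 16.8) = (-0.48, 0.405, 1.96)
Step 3: at (-0.48, 0.405, 1.96), ∇f = (-5.76, 0.81, 11.76) → (-0.48, 0.405, 1.96) − 0.05·(-5.76, 0.81, 11.76) = (-0.192, 0.3645, 1.372)
Step 4: at (-0.192, 0.3645, 1.372), ∇f = (-2.304, 0.729, 8.232) → (-0.192, 0.3645, 1.372) − 0.05·(-2.304, 0.729, 8.232) = (-0.0768, 0.32805, 0.9604)
Step 5: at (-0.0768, 0.32805, 0.9604), ∇f = (-0.9216, 0.6561, 5.7624) → (-0.0768, 0.32805, 0.9604) − 0.05·(-0.9216, 0.6561, 5.7624) = (-0.03072, 0.295245, 0.67228)
∂f/∂b at (-0.03072, 0.295245, 0.67228) = 0.59049

0.59049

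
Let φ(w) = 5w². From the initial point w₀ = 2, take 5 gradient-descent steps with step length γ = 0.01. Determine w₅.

φ′(w) = 10w
w₁ = 2 − 0.01·20 = 1.8
w₂ = 1.8 − 0.01·18 = 1.62
w₃ = 1.62 − 0.01·16.2 = 1.458
w₄ = 1.458 − 0.01·14.58 = 1.3122
w₅ = 1.3122 − 0.01·13.122 = 1.18098

1.18098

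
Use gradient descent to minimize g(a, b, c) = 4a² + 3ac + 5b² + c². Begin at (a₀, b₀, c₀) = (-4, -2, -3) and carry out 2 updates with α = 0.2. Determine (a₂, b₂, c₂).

(-2.88, -2, -2.16)

∇g = (8a + 3c, 10b, 3a + 2c)
(a₁, b₁, c₁) = (-4, -2, -3) − 0.2·(-41, -20, -18) = (4.2, 2, 0.6)
(a₂, b₂, c₂) = (4.2, 2, 0.6) − 0.2·(35.4, 20, 13.8) = (-2.88, -2, -2.16)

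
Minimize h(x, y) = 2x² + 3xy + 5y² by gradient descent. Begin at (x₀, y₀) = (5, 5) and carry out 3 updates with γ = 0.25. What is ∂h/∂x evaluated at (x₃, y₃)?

-166.640625

∇h = (4x + 3y, 3x + 10y)
Step 1: at (5, 5), ∇h = (35, 65) → (5, 5) − 0.25·(35, 65) = (-3.75, -11.25)
Step 2: at (-3.75, -11.25), ∇h = (-48.75, -123.75) → (-3.75, -11.25) − 0.25·(-48.75, -123.75) = (8.4375, 19.6875)
Step 3: at (8.4375, 19.6875), ∇h = (92.8125, 222.1875) → (8.4375, 19.6875) − 0.25·(92.8125, 222.1875) = (-14.765625, -35.859375)
∂h/∂x at (-14.765625, -35.859375) = -166.640625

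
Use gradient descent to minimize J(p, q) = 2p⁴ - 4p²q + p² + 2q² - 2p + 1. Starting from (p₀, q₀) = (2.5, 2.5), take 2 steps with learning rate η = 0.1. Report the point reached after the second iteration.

∇J = (8p³ - 8pq + 2p - 2, -4p² + 4q)
Step 1: at (2.5, 2.5), ∇J = (78, -15) → (2.5, 2.5) − 0.1·(78, -15) = (-5.3, 4)
Step 2: at (-5.3, 4), ∇J = (-1034.016, -96.36) → (-5.3, 4) − 0.1·(-1034.016, -96.36) = (98.1016, 13.636)

(98.1016, 13.636)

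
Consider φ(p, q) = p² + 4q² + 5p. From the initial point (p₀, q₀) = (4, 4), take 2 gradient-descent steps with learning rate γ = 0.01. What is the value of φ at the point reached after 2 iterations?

78.5692042

∇φ = (2p + 5, 8q)
Step 1: at (4, 4), ∇φ = (13, 32) → (4, 4) − 0.01·(13, 32) = (3.87, 3.68)
Step 2: at (3.87, 3.68), ∇φ = (12.74, 29.44) → (3.87, 3.68) − 0.01·(12.74, 29.44) = (3.7426, 3.3856)
φ(3.7426, 3.3856) = 78.5692042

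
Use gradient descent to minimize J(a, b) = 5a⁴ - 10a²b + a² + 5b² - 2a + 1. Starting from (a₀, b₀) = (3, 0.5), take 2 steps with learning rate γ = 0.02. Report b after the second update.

12.35968

∇J = (20a³ - 20ab + 2a - 2, -10a² + 10b)
Step 1: at (3, 0.5), ∇J = (514, -85) → (3, 0.5) − 0.02·(514, -85) = (-7.28, 2.2)
Step 2: at (-7.28, 2.2), ∇J = (-7412.80704, -507.984) → (-7.28, 2.2) − 0.02·(-7412.80704, -507.984) = (140.9761408, 12.35968)
b = 12.35968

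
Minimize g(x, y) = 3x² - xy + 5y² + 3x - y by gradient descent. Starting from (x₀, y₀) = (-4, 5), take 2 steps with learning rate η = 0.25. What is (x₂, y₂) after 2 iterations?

∇g = (6x - y + 3, -x + 10y - 1)
(x₁, y₁) = (-4, 5) − 0.25·(-26, 53) = (2.5, -8.25)
(x₂, y₂) = (2.5, -8.25) − 0.25·(26.25, -86) = (-4.0625, 13.25)

(-4.0625, 13.25)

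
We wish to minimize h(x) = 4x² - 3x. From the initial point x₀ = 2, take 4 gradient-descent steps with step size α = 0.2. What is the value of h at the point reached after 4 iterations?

h′(x) = 8x - 3
Step 1: h′(2) = 13; x₁ = 2 − 0.2·13 = -0.6
Step 2: h′(-0.6) = -7.8; x₂ = -0.6 − 0.2·(-7.8) = 0.96
Step 3: h′(0.96) = 4.68; x₃ = 0.96 − 0.2·4.68 = 0.024
Step 4: h′(0.024) = -2.808; x₄ = 0.024 − 0.2·(-2.808) = 0.5856
h(0.5856) = -0.38509056

-0.38509056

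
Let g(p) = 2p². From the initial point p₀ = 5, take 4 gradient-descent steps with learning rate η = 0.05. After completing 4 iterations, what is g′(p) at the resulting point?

8.192

g′(p) = 4p
Step 1: g′(5) = 20; p₁ = 5 − 0.05·20 = 4
Step 2: g′(4) = 16; p₂ = 4 − 0.05·16 = 3.2
Step 3: g′(3.2) = 12.8; p₃ = 3.2 − 0.05·12.8 = 2.56
Step 4: g′(2.56) = 10.24; p₄ = 2.56 − 0.05·10.24 = 2.048
g′(p) at (2.048) = 8.192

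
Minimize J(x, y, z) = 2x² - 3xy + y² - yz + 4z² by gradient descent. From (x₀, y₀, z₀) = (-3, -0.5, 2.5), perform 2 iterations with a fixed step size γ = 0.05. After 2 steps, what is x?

-2.09625

∇J = (4x - 3y, -3x + 2y - z, -y + 8z)
(x₁, y₁, z₁) = (-3, -0.5, 2.5) − 0.05·(-10.5, 5.5, 20.5) = (-2.475, -0.775, 1.475)
(x₂, y₂, z₂) = (-2.475, -0.775, 1.475) − 0.05·(-7.575, 4.4, 12.575) = (-2.09625, -0.995, 0.84625)
x = -2.09625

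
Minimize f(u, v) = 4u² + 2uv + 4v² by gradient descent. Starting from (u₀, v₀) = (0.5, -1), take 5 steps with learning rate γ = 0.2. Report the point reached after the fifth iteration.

(0.24976, 0.25024)

∇f = (8u + 2v, 2u + 8v)
Step 1: at (0.5, -1), ∇f = (2, -7) → (0.5, -1) − 0.2·(2, -7) = (0.1, 0.4)
Step 2: at (0.1, 0.4), ∇f = (1.6, 3.4) → (0.1, 0.4) − 0.2·(1.6, 3.4) = (-0.22, -0.28)
Step 3: at (-0.22, -0.28), ∇f = (-2.32, -2.68) → (-0.22, -0.28) − 0.2·(-2.32, -2.68) = (0.244, 0.256)
Step 4: at (0.244, 0.256), ∇f = (2.464, 2.536) → (0.244, 0.256) − 0.2·(2.464, 2.536) = (-0.2488, -0.2512)
Step 5: at (-0.2488, -0.2512), ∇f = (-2.4928, -2.5072) → (-0.2488, -0.2512) − 0.2·(-2.4928, -2.5072) = (0.24976, 0.25024)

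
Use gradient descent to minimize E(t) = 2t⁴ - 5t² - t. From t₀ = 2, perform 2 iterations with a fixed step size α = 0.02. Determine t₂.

E′(t) = 8t³ - 10t - 1
Step 1: E′(2) = 43; t₁ = 2 − 0.02·43 = 1.14
Step 2: E′(1.14) = -0.547648; t₂ = 1.14 − 0.02·(-0.547648) = 1.15095296

1.15095296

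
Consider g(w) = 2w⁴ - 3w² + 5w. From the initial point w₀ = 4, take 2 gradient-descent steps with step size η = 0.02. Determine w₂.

25.53360896

g′(w) = 8w³ - 6w + 5
Step 1: g′(4) = 493; w₁ = 4 − 0.02·493 = -5.86
Step 2: g′(-5.86) = -1569.680448; w₂ = -5.86 − 0.02·(-1569.680448) = 25.53360896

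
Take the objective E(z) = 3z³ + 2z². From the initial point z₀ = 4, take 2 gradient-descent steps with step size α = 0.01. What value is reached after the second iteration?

E′(z) = 9z² + 4z
z₁ = 4 − 0.01·160 = 2.4
z₂ = 2.4 − 0.01·61.44 = 1.7856

1.7856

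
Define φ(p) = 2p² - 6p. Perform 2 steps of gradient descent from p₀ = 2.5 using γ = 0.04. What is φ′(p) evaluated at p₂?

2.8224

φ′(p) = 4p - 6
Step 1: φ′(2.5) = 4; p₁ = 2.5 − 0.04·4 = 2.34
Step 2: φ′(2.34) = 3.36; p₂ = 2.34 − 0.04·3.36 = 2.2056
φ′(p) at (2.2056) = 2.8224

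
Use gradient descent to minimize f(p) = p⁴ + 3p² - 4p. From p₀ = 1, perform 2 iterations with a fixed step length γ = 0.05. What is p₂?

0.6214

f′(p) = 4p³ + 6p - 4
p₁ = 1 − 0.05·6 = 0.7
p₂ = 0.7 − 0.05·1.572 = 0.6214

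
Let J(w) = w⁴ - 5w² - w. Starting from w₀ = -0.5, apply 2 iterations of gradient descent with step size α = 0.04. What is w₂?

-0.81405696

J′(w) = 4w³ - 10w - 1
Step 1: J′(-0.5) = 3.5; w₁ = -0.5 − 0.04·3.5 = -0.64
Step 2: J′(-0.64) = 4.351424; w₂ = -0.64 − 0.04·4.351424 = -0.81405696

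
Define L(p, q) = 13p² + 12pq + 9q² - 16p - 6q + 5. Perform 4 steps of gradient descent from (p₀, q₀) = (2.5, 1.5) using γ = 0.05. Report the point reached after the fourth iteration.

∇L = (26p + 12q - 16, 12p + 18q - 6)
Step 1: at (2.5, 1.5), ∇L = (67, 51) → (2.5, 1.5) − 0.05·(67, 51) = (-0.85, -1.05)
Step 2: at (-0.85, -1.05), ∇L = (-50.7, -35.1) → (-0.85, -1.05) − 0.05·(-50.7, -35.1) = (1.685, 0.705)
Step 3: at (1.685, 0.705), ∇L = (36.27, 26.91) → (1.685, 0.705) − 0.05·(36.27, 26.91) = (-0.1285, -0.6405)
Step 4: at (-0.1285, -0.6405), ∇L = (-27.027, -19.071) → (-0.1285, -0.6405) − 0.05·(-27.027, -19.071) = (1.22285, 0.31305)

(1.22285, 0.31305)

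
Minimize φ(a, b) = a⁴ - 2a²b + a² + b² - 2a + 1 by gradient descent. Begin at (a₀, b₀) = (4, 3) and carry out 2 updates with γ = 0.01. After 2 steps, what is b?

3.263992

∇φ = (4a³ - 4ab + 2a - 2, -2a² + 2b)
Step 1: at (4, 3), ∇φ = (214, -26) → (4, 3) − 0.01·(214, -26) = (1.86, 3.26)
Step 2: at (1.86, 3.26), ∇φ = (3.205024, -0.3992) → (1.86, 3.26) − 0.01·(3.205024, -0.3992) = (1.82794976, 3.263992)
b = 3.263992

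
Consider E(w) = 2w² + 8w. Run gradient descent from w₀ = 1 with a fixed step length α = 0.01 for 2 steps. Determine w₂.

E′(w) = 4w + 8
w₁ = 1 − 0.01·12 = 0.88
w₂ = 0.88 − 0.01·11.52 = 0.7648

0.7648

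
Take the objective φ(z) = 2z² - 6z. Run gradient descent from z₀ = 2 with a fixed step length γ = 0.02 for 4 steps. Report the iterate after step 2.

φ′(z) = 4z - 6
z₁ = 2 − 0.02·2 = 1.96
z₂ = 1.96 − 0.02·1.84 = 1.9232

1.9232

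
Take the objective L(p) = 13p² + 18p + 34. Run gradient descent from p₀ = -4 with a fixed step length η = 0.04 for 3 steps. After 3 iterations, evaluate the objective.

27.769231351808

L′(p) = 26p + 18
Step 1: L′(-4) = -86; p₁ = -4 − 0.04·(-86) = -0.56
Step 2: L′(-0.56) = 3.44; p₂ = -0.56 − 0.04·3.44 = -0.6976
Step 3: L′(-0.6976) = -0.1376; p₃ = -0.6976 − 0.04·(-0.1376) = -0.692096
L(-0.692096) = 27.769231351808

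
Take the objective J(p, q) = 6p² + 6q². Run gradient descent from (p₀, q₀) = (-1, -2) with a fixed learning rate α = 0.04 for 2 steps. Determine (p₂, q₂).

∇J = (12p, 12q)
(p₁, q₁) = (-1, -2) − 0.04·(-12, -24) = (-0.52, -1.04)
(p₂, q₂) = (-0.52, -1.04) − 0.04·(-6.24, -12.48) = (-0.2704, -0.5408)

(-0.2704, -0.5408)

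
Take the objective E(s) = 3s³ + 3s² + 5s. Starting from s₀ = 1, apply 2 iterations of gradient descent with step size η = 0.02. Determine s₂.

0.3632

E′(s) = 9s² + 6s + 5
Step 1: E′(1) = 20; s₁ = 1 − 0.02·20 = 0.6
Step 2: E′(0.6) = 11.84; s₂ = 0.6 − 0.02·11.84 = 0.3632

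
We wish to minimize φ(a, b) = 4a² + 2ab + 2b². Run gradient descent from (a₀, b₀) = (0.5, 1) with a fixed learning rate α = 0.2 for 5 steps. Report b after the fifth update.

∇φ = (8a + 2b, 2a + 4b)
(a₁, b₁) = (0.5, 1) − 0.2·(6, 5) = (-0.7, 0)
(a₂, b₂) = (-0.7, 0) − 0.2·(-5.6, -1.4) = (0.42, 0.28)
(a₃, b₃) = (0.42, 0.28) − 0.2·(3.92, 1.96) = (-0.364, -0.112)
(a₄, b₄) = (-0.364, -0.112) − 0.2·(-3.136, -1.176) = (0.2632, 0.1232)
(a₅, b₅) = (0.2632, 0.1232) − 0.2·(2.352, 1.0192) = (-0.2072, -0.08064)
b = -0.08064

-0.08064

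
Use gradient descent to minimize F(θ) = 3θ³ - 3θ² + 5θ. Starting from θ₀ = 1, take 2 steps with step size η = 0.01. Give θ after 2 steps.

0.849024

F′(θ) = 9θ² - 6θ + 5
Step 1: F′(1) = 8; θ₁ = 1 − 0.01·8 = 0.92
Step 2: F′(0.92) = 7.0976; θ₂ = 0.92 − 0.01·7.0976 = 0.849024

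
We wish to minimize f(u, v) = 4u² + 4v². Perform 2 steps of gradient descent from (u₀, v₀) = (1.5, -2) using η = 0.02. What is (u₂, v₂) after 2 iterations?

(1.0584, -1.4112)

∇f = (8u, 8v)
(u₁, v₁) = (1.5, -2) − 0.02·(12, -16) = (1.26, -1.68)
(u₂, v₂) = (1.26, -1.68) − 0.02·(10.08, -13.44) = (1.0584, -1.4112)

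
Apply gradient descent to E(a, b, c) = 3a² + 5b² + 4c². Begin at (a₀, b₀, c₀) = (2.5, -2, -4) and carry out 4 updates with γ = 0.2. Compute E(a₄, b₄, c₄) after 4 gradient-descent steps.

21.07500224

∇E = (6a, 10b, 8c)
Step 1: at (2.5, -2, -4), ∇E = (15, -20, -32) → (2.5, -2, -4) − 0.2·(15, -20, -32) = (-0.5, 2, 2.4)
Step 2: at (-0.5, 2, 2.4), ∇E = (-3, 20, 19.2) → (-0.5, 2, 2.4) − 0.2·(-3, 20, 19.2) = (0.1, -2, -1.44)
Step 3: at (0.1, -2, -1.44), ∇E = (0.6, -20, -11.52) → (0.1, -2, -1.44) − 0.2·(0.6, -20, -11.52) = (-0.02, 2, 0.864)
Step 4: at (-0.02, 2, 0.864), ∇E = (-0.12, 20, 6.912) → (-0.02, 2, 0.864) − 0.2·(-0.12, 20, 6.912) = (0.004, -2, -0.5184)
E(0.004, -2, -0.5184) = 21.07500224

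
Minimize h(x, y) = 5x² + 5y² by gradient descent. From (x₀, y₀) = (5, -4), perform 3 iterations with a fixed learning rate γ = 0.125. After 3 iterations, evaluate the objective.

∇h = (10x, 10y)
(x₁, y₁) = (5, -4) − 0.125·(50, -40) = (-1.25, 1)
(x₂, y₂) = (-1.25, 1) − 0.125·(-12.5, 10) = (0.3125, -0.25)
(x₃, y₃) = (0.3125, -0.25) − 0.125·(3.125, -2.5) = (-0.078125, 0.0625)
h(-0.078125, 0.0625) = 0.050048828125

0.050048828125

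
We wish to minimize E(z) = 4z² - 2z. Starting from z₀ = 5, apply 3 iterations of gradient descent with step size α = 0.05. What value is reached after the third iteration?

E′(z) = 8z - 2
Step 1: E′(5) = 38; z₁ = 5 − 0.05·38 = 3.1
Step 2: E′(3.1) = 22.8; z₂ = 3.1 − 0.05·22.8 = 1.96
Step 3: E′(1.96) = 13.68; z₃ = 1.96 − 0.05·13.68 = 1.276

1.276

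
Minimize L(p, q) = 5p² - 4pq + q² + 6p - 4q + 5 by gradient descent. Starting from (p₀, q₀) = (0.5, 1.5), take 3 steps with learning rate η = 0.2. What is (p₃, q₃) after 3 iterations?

∇L = (10p - 4q + 6, -4p + 2q - 4)
Step 1: at (0.5, 1.5), ∇L = (5, -3) → (0.5, 1.5) − 0.2·(5, -3) = (-0.5, 2.1)
Step 2: at (-0.5, 2.1), ∇L = (-7.4, 2.2) → (-0.5, 2.1) − 0.2·(-7.4, 2.2) = (0.98, 1.66)
Step 3: at (0.98, 1.66), ∇L = (9.16, -4.6) → (0.98, 1.66) − 0.2·(9.16, -4.6) = (-0.852, 2.58)

(-0.852, 2.58)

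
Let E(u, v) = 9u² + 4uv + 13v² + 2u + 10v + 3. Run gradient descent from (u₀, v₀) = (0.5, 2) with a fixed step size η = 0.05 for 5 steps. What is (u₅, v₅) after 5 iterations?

∇E = (18u + 4v + 2, 4u + 26v + 10)
Step 1: at (0.5, 2), ∇E = (19, 64) → (0.5, 2) − 0.05·(19, 64) = (-0.45, -1.2)
Step 2: at (-0.45, -1.2), ∇E = (-10.9, -23) → (-0.45, -1.2) − 0.05·(-10.9, -23) = (0.095, -0.05)
Step 3: at (0.095, -0.05), ∇E = (3.51, 9.08) → (0.095, -0.05) − 0.05·(3.51, 9.08) = (-0.0805, -0.504)
Step 4: at (-0.0805, -0.504), ∇E = (-1.465, -3.426) → (-0.0805, -0.504) − 0.05·(-1.465, -3.426) = (-0.00725, -0.3327)
Step 5: at (-0.00725, -0.3327), ∇E = (0.5387, 1.3208) → (-0.00725, -0.3327) − 0.05·(0.5387, 1.3208) = (-0.034185, -0.39874)

(-0.034185, -0.39874)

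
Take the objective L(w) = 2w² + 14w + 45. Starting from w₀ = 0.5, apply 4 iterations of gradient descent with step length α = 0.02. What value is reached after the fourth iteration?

-0.63442816

L′(w) = 4w + 14
Step 1: L′(0.5) = 16; w₁ = 0.5 − 0.02·16 = 0.18
Step 2: L′(0.18) = 14.72; w₂ = 0.18 − 0.02·14.72 = -0.1144
Step 3: L′(-0.1144) = 13.5424; w₃ = -0.1144 − 0.02·13.5424 = -0.385248
Step 4: L′(-0.385248) = 12.459008; w₄ = -0.385248 − 0.02·12.459008 = -0.63442816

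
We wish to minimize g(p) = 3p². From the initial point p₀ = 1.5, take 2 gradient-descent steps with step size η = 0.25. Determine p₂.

g′(p) = 6p
Step 1: g′(1.5) = 9; p₁ = 1.5 − 0.25·9 = -0.75
Step 2: g′(-0.75) = -4.5; p₂ = -0.75 − 0.25·(-4.5) = 0.375

0.375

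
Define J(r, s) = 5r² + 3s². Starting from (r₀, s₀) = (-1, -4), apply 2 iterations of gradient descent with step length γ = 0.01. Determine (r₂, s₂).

∇J = (10r, 6s)
Step 1: at (-1, -4), ∇J = (-10, -24) → (-1, -4) − 0.01·(-10, -24) = (-0.9, -3.76)
Step 2: at (-0.9, -3.76), ∇J = (-9, -22.56) → (-0.9, -3.76) − 0.01·(-9, -22.56) = (-0.81, -3.5344)

(-0.81, -3.5344)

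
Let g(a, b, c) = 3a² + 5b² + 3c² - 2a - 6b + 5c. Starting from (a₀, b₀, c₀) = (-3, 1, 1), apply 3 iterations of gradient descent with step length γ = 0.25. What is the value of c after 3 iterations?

∇g = (6a - 2, 10b - 6, 6c + 5)
(a₁, b₁, c₁) = (-3, 1, 1) − 0.25·(-20, 4, 11) = (2, 0, -1.75)
(a₂, b₂, c₂) = (2, 0, -1.75) − 0.25·(10, -6, -5.5) = (-0.5, 1.5, -0.375)
(a₃, b₃, c₃) = (-0.5, 1.5, -0.375) − 0.25·(-5, 9, 2.75) = (0.75, -0.75, -1.0625)
c = -1.0625

-1.0625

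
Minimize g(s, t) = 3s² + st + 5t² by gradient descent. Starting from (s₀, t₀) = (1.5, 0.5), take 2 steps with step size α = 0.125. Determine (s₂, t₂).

(0.1171875, 0.0390625)

∇g = (6s + t, s + 10t)
(s₁, t₁) = (1.5, 0.5) − 0.125·(9.5, 6.5) = (0.3125, -0.3125)
(s₂, t₂) = (0.3125, -0.3125) − 0.125·(1.5625, -2.8125) = (0.1171875, 0.0390625)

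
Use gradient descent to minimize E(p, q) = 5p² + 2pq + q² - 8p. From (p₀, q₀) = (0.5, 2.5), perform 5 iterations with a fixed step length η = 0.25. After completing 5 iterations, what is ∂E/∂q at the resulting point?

∇E = (10p + 2q - 8, 2p + 2q)
(p₁, q₁) = (0.5, 2.5) − 0.25·(2, 6) = (0, 1)
(p₂, q₂) = (0, 1) − 0.25·(-6, 2) = (1.5, 0.5)
(p₃, q₃) = (1.5, 0.5) − 0.25·(8, 4) = (-0.5, -0.5)
(p₄, q₄) = (-0.5, -0.5) − 0.25·(-14, -2) = (3, 0)
(p₅, q₅) = (3, 0) − 0.25·(22, 6) = (-2.5, -1.5)
∂E/∂q at (-2.5, -1.5) = -8

-8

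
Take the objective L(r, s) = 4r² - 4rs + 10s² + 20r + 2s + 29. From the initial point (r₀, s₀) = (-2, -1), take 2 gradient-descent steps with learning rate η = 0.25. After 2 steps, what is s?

∇L = (8r - 4s + 20, -4r + 20s + 2)
Step 1: at (-2, -1), ∇L = (8, -10) → (-2, -1) − 0.25·(8, -10) = (-4, 1.5)
Step 2: at (-4, 1.5), ∇L = (-18, 48) → (-4, 1.5) − 0.25·(-18, 48) = (0.5, -10.5)
s = -10.5

-10.5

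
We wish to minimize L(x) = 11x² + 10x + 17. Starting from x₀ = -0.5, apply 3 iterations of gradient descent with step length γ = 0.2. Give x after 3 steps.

1.332

L′(x) = 22x + 10
Step 1: L′(-0.5) = -1; x₁ = -0.5 − 0.2·(-1) = -0.3
Step 2: L′(-0.3) = 3.4; x₂ = -0.3 − 0.2·3.4 = -0.98
Step 3: L′(-0.98) = -11.56; x₃ = -0.98 − 0.2·(-11.56) = 1.332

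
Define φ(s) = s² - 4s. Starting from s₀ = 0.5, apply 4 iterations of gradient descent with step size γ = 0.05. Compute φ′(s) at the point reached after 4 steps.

-1.9683

φ′(s) = 2s - 4
Step 1: φ′(0.5) = -3; s₁ = 0.5 − 0.05·(-3) = 0.65
Step 2: φ′(0.65) = -2.7; s₂ = 0.65 − 0.05·(-2.7) = 0.785
Step 3: φ′(0.785) = -2.43; s₃ = 0.785 − 0.05·(-2.43) = 0.9065
Step 4: φ′(0.9065) = -2.187; s₄ = 0.9065 − 0.05·(-2.187) = 1.01585
φ′(s) at (1.01585) = -1.9683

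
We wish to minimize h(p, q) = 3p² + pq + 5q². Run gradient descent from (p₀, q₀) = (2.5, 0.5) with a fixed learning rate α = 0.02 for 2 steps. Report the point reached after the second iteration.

(1.9202, 0.2362)

∇h = (6p + q, p + 10q)
(p₁, q₁) = (2.5, 0.5) − 0.02·(15.5, 7.5) = (2.19, 0.35)
(p₂, q₂) = (2.19, 0.35) − 0.02·(13.49, 5.69) = (1.9202, 0.2362)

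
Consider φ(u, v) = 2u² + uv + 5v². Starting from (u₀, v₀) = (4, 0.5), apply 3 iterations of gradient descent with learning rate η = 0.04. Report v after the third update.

-0.14176

∇φ = (4u + v, u + 10v)
Step 1: at (4, 0.5), ∇φ = (16.5, 9) → (4, 0.5) − 0.04·(16.5, 9) = (3.34, 0.14)
Step 2: at (3.34, 0.14), ∇φ = (13.5, 4.74) → (3.34, 0.14) − 0.04·(13.5, 4.74) = (2.8, -0.0496)
Step 3: at (2.8, -0.0496), ∇φ = (11.1504, 2.304) → (2.8, -0.0496) − 0.04·(11.1504, 2.304) = (2.353984, -0.14176)
v = -0.14176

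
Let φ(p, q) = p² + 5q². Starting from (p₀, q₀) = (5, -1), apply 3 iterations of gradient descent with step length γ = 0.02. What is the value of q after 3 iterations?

-0.512

∇φ = (2p, 10q)
(p₁, q₁) = (5, -1) − 0.02·(10, -10) = (4.8, -0.8)
(p₂, q₂) = (4.8, -0.8) − 0.02·(9.6, -8) = (4.608, -0.64)
(p₃, q₃) = (4.608, -0.64) − 0.02·(9.216, -6.4) = (4.42368, -0.512)
q = -0.512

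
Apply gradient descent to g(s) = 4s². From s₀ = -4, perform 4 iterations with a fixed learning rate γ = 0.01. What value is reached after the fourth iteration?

-2.86557184

g′(s) = 8s
Step 1: g′(-4) = -32; s₁ = -4 − 0.01·(-32) = -3.68
Step 2: g′(-3.68) = -29.44; s₂ = -3.68 − 0.01·(-29.44) = -3.3856
Step 3: g′(-3.3856) = -27.0848; s₃ = -3.3856 − 0.01·(-27.0848) = -3.114752
Step 4: g′(-3.114752) = -24.918016; s₄ = -3.114752 − 0.01·(-24.918016) = -2.86557184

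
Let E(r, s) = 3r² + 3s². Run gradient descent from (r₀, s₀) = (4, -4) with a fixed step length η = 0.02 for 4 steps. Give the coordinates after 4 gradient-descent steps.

∇E = (6r, 6s)
(r₁, s₁) = (4, -4) − 0.02·(24, -24) = (3.52, -3.52)
(r₂, s₂) = (3.52, -3.52) − 0.02·(21.12, -21.12) = (3.0976, -3.0976)
(r₃, s₃) = (3.0976, -3.0976) − 0.02·(18.5856, -18.5856) = (2.725888, -2.725888)
(r₄, s₄) = (2.725888, -2.725888) − 0.02·(16.355328, -16.355328) = (2.39878144, -2.39878144)

(2.39878144, -2.39878144)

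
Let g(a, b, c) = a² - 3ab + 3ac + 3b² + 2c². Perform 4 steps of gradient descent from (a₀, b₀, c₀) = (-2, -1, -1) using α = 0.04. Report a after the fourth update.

-1.6614656

∇g = (2a - 3b + 3c, -3a + 6b, 3a + 4c)
(a₁, b₁, c₁) = (-2, -1, -1) − 0.04·(-4, 0, -10) = (-1.84, -1, -0.6)
(a₂, b₂, c₂) = (-1.84, -1, -0.6) − 0.04·(-2.48, -0.48, -7.92) = (-1.7408, -0.9808, -0.2832)
(a₃, b₃, c₃) = (-1.7408, -0.9808, -0.2832) − 0.04·(-1.3888, -0.6624, -6.3552) = (-1.685248, -0.954304, -0.028992)
(a₄, b₄, c₄) = (-1.685248, -0.954304, -0.028992) − 0.04·(-0.59456, -0.67008, -5.171712) = (-1.6614656, -0.9275008, 0.17787648)
a = -1.6614656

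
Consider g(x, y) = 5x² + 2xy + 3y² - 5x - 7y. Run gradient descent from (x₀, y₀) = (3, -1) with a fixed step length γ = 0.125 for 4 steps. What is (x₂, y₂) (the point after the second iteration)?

∇g = (10x + 2y - 5, 2x + 6y - 7)
(x₁, y₁) = (3, -1) − 0.125·(23, -7) = (0.125, -0.125)
(x₂, y₂) = (0.125, -0.125) − 0.125·(-4, -7.5) = (0.625, 0.8125)

(0.625, 0.8125)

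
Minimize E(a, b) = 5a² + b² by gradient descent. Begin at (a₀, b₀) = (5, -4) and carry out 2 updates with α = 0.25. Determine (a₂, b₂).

(11.25, -1)

∇E = (10a, 2b)
Step 1: at (5, -4), ∇E = (50, -8) → (5, -4) − 0.25·(50, -8) = (-7.5, -2)
Step 2: at (-7.5, -2), ∇E = (-75, -4) → (-7.5, -2) − 0.25·(-75, -4) = (11.25, -1)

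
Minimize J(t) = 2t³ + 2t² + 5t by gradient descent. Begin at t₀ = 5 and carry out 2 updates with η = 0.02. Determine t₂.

J′(t) = 6t² + 4t + 5
t₁ = 5 − 0.02·175 = 1.5
t₂ = 1.5 − 0.02·24.5 = 1.01

1.01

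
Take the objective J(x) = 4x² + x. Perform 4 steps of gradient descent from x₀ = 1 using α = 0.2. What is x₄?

J′(x) = 8x + 1
x₁ = 1 − 0.2·9 = -0.8
x₂ = -0.8 − 0.2·(-5.4) = 0.28
x₃ = 0.28 − 0.2·3.24 = -0.368
x₄ = -0.368 − 0.2·(-1.944) = 0.0208

0.0208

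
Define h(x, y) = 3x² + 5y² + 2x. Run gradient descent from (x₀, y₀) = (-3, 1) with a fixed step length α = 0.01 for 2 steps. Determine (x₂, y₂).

(-2.6896, 0.81)

∇h = (6x + 2, 10y)
(x₁, y₁) = (-3, 1) − 0.01·(-16, 10) = (-2.84, 0.9)
(x₂, y₂) = (-2.84, 0.9) − 0.01·(-15.04, 9) = (-2.6896, 0.81)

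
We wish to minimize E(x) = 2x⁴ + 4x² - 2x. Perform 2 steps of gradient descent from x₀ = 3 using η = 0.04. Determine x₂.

84.34009856

E′(x) = 8x³ + 8x - 2
Step 1: E′(3) = 238; x₁ = 3 − 0.04·238 = -6.52
Step 2: E′(-6.52) = -2271.502464; x₂ = -6.52 − 0.04·(-2271.502464) = 84.34009856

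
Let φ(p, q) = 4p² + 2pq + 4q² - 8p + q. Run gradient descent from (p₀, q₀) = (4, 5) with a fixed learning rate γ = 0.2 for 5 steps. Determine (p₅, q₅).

(-3.0496, -4.5504)

∇φ = (8p + 2q - 8, 2p + 8q + 1)
Step 1: at (4, 5), ∇φ = (34, 49) → (4, 5) − 0.2·(34, 49) = (-2.8, -4.8)
Step 2: at (-2.8, -4.8), ∇φ = (-40, -43) → (-2.8, -4.8) − 0.2·(-40, -43) = (5.2, 3.8)
Step 3: at (5.2, 3.8), ∇φ = (41.2, 41.8) → (5.2, 3.8) − 0.2·(41.2, 41.8) = (-3.04, -4.56)
Step 4: at (-3.04, -4.56), ∇φ = (-41.44, -41.56) → (-3.04, -4.56) − 0.2·(-41.44, -41.56) = (5.248, 3.752)
Step 5: at (5.248, 3.752), ∇φ = (41.488, 41.512) → (5.248, 3.752) − 0.2·(41.488, 41.512) = (-3.0496, -4.5504)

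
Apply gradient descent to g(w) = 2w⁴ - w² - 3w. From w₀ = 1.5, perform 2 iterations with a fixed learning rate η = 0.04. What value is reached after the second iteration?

g′(w) = 8w³ - 2w - 3
w₁ = 1.5 − 0.04·21 = 0.66
w₂ = 0.66 − 0.04·(-2.020032) = 0.74080128

0.74080128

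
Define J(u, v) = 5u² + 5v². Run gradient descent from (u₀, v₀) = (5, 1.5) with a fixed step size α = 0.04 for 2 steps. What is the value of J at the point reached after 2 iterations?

∇J = (10u, 10v)
(u₁, v₁) = (5, 1.5) − 0.04·(50, 15) = (3, 0.9)
(u₂, v₂) = (3, 0.9) − 0.04·(30, 9) = (1.8, 0.54)
J(1.8, 0.54) = 17.658

17.658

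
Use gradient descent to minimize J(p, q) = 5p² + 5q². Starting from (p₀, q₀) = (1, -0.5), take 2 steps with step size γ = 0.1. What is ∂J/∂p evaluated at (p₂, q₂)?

0

∇J = (10p, 10q)
(p₁, q₁) = (1, -0.5) − 0.1·(10, -5) = (0, 0)
(p₂, q₂) = (0, 0) − 0.1·(0, 0) = (0, 0)
∂J/∂p at (0, 0) = 0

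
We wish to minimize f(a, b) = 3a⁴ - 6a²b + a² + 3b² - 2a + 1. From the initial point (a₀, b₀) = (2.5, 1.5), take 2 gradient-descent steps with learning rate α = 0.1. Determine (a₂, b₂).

(2027.28715, 88.8615)

∇f = (12a³ - 12ab + 2a - 2, -6a² + 6b)
(a₁, b₁) = (2.5, 1.5) − 0.1·(145.5, -28.5) = (-12.05, 4.35)
(a₂, b₂) = (-12.05, 4.35) − 0.1·(-20393.3715, -845.115) = (2027.28715, 88.8615)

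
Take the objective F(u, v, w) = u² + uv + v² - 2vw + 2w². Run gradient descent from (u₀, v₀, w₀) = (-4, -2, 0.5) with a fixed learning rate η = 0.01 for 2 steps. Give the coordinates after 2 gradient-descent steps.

∇F = (2u + v, u + 2v - 2w, -2v + 4w)
(u₁, v₁, w₁) = (-4, -2, 0.5) − 0.01·(-10, -9, 6) = (-3.9, -1.91, 0.44)
(u₂, v₂, w₂) = (-3.9, -1.91, 0.44) − 0.01·(-9.71, -8.6, 5.58) = (-3.8029, -1.824, 0.3842)

(-3.8029, -1.824, 0.3842)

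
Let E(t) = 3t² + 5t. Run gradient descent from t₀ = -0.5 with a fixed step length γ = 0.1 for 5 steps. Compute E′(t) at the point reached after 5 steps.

0.02048

E′(t) = 6t + 5
t₁ = -0.5 − 0.1·2 = -0.7
t₂ = -0.7 − 0.1·0.8 = -0.78
t₃ = -0.78 − 0.1·0.32 = -0.812
t₄ = -0.812 − 0.1·0.128 = -0.8248
t₅ = -0.8248 − 0.1·0.0512 = -0.82992
E′(t) at (-0.82992) = 0.02048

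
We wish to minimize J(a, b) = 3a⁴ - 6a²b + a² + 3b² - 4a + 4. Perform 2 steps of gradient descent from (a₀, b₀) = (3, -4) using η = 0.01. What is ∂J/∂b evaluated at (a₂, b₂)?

-17.9847947616

∇J = (12a³ - 12ab + 2a - 4, -6a² + 6b)
Step 1: at (3, -4), ∇J = (470, -78) → (3, -4) − 0.01·(470, -78) = (-1.7, -3.22)
Step 2: at (-1.7, -3.22), ∇J = (-132.044, -36.66) → (-1.7, -3.22) − 0.01·(-132.044, -36.66) = (-0.37956, -2.8534)
∂J/∂b at (-0.37956, -2.8534) = -17.9847947616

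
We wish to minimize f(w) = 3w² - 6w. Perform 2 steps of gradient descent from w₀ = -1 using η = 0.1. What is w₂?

f′(w) = 6w - 6
w₁ = -1 − 0.1·(-12) = 0.2
w₂ = 0.2 − 0.1·(-4.8) = 0.68

0.68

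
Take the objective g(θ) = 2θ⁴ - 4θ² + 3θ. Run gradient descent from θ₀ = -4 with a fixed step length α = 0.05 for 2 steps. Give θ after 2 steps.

-3100.89865

g′(θ) = 8θ³ - 8θ + 3
θ₁ = -4 − 0.05·(-477) = 19.85
θ₂ = 19.85 − 0.05·62414.973 = -3100.89865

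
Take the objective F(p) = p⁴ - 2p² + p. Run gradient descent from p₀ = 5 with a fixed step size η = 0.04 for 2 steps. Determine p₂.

F′(p) = 4p³ - 4p + 1
Step 1: F′(5) = 481; p₁ = 5 − 0.04·481 = -14.24
Step 2: F′(-14.24) = -11492.252096; p₂ = -14.24 − 0.04·(-11492.252096) = 445.45008384

445.45008384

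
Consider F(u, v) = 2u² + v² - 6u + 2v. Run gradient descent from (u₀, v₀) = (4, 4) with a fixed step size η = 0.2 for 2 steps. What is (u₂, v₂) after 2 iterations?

∇F = (4u - 6, 2v + 2)
(u₁, v₁) = (4, 4) − 0.2·(10, 10) = (2, 2)
(u₂, v₂) = (2, 2) − 0.2·(2, 6) = (1.6, 0.8)

(1.6, 0.8)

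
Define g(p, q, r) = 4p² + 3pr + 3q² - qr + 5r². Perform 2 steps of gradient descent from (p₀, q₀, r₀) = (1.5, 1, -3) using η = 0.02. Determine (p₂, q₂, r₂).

∇g = (8p + 3r, 6q - r, 3p - q + 10r)
(p₁, q₁, r₁) = (1.5, 1, -3) − 0.02·(3, 9, -26.5) = (1.44, 0.82, -2.47)
(p₂, q₂, r₂) = (1.44, 0.82, -2.47) − 0.02·(4.11, 7.39, -21.2) = (1.3578, 0.6722, -2.046)

(1.3578, 0.6722, -2.046)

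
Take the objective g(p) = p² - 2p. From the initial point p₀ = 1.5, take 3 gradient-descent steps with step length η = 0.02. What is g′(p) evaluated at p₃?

0.884736

g′(p) = 2p - 2
Step 1: g′(1.5) = 1; p₁ = 1.5 − 0.02·1 = 1.48
Step 2: g′(1.48) = 0.96; p₂ = 1.48 − 0.02·0.96 = 1.4608
Step 3: g′(1.4608) = 0.9216; p₃ = 1.4608 − 0.02·0.9216 = 1.442368
g′(p) at (1.442368) = 0.884736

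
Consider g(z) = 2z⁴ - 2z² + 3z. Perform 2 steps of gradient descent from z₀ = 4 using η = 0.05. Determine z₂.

3652.71295

g′(z) = 8z³ - 4z + 3
Step 1: g′(4) = 499; z₁ = 4 − 0.05·499 = -20.95
Step 2: g′(-20.95) = -73473.259; z₂ = -20.95 − 0.05·(-73473.259) = 3652.71295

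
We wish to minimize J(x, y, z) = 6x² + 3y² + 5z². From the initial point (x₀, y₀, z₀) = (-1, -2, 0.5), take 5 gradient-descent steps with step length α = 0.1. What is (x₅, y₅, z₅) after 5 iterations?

∇J = (12x, 6y, 10z)
Step 1: at (-1, -2, 0.5), ∇J = (-12, -12, 5) → (-1, -2, 0.5) − 0.1·(-12, -12, 5) = (0.2, -0.8, 0)
Step 2: at (0.2, -0.8, 0), ∇J = (2.4, -4.8, 0) → (0.2, -0.8, 0) − 0.1·(2.4, -4.8, 0) = (-0.04, -0.32, 0)
Step 3: at (-0.04, -0.32, 0), ∇J = (-0.48, -1.92, 0) → (-0.04, -0.32, 0) − 0.1·(-0.48, -1.92, 0) = (0.008, -0.128, 0)
Step 4: at (0.008, -0.128, 0), ∇J = (0.096, -0.768, 0) → (0.008, -0.128, 0) − 0.1·(0.096, -0.768, 0) = (-0.0016, -0.0512, 0)
Step 5: at (-0.0016, -0.0512, 0), ∇J = (-0.0192, -0.3072, 0) → (-0.0016, -0.0512, 0) − 0.1·(-0.0192, -0.3072, 0) = (0.00032, -0.02048, 0)

(0.00032, -0.02048, 0)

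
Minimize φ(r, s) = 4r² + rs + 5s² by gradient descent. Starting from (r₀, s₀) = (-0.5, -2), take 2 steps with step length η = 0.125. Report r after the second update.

-0.0703125

∇φ = (8r + s, r + 10s)
Step 1: at (-0.5, -2), ∇φ = (-6, -20.5) → (-0.5, -2) − 0.125·(-6, -20.5) = (0.25, 0.5625)
Step 2: at (0.25, 0.5625), ∇φ = (2.5625, 5.875) → (0.25, 0.5625) − 0.125·(2.5625, 5.875) = (-0.0703125, -0.171875)
r = -0.0703125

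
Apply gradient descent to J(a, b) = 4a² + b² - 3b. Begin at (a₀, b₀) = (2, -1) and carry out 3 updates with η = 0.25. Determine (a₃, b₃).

(-2, 1.1875)

∇J = (8a, 2b - 3)
(a₁, b₁) = (2, -1) − 0.25·(16, -5) = (-2, 0.25)
(a₂, b₂) = (-2, 0.25) − 0.25·(-16, -2.5) = (2, 0.875)
(a₃, b₃) = (2, 0.875) − 0.25·(16, -1.25) = (-2, 1.1875)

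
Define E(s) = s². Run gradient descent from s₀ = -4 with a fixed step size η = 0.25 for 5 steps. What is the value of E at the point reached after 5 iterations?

E′(s) = 2s
s₁ = -4 − 0.25·(-8) = -2
s₂ = -2 − 0.25·(-4) = -1
s₃ = -1 − 0.25·(-2) = -0.5
s₄ = -0.5 − 0.25·(-1) = -0.25
s₅ = -0.25 − 0.25·(-0.5) = -0.125
E(-0.125) = 0.015625

0.015625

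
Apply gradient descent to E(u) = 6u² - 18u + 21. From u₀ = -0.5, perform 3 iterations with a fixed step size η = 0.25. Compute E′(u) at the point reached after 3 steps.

E′(u) = 12u - 18
u₁ = -0.5 − 0.25·(-24) = 5.5
u₂ = 5.5 − 0.25·48 = -6.5
u₃ = -6.5 − 0.25·(-96) = 17.5
E′(u) at (17.5) = 192

192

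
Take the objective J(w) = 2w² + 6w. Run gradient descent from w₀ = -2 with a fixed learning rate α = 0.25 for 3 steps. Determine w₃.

J′(w) = 4w + 6
w₁ = -2 − 0.25·(-2) = -1.5
w₂ = -1.5 − 0.25·0 = -1.5
w₃ = -1.5 − 0.25·0 = -1.5

-1.5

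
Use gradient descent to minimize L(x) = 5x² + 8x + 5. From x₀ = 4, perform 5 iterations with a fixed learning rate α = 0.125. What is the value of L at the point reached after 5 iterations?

1.80010986328125

L′(x) = 10x + 8
Step 1: L′(4) = 48; x₁ = 4 − 0.125·48 = -2
Step 2: L′(-2) = -12; x₂ = -2 − 0.125·(-12) = -0.5
Step 3: L′(-0.5) = 3; x₃ = -0.5 − 0.125·3 = -0.875
Step 4: L′(-0.875) = -0.75; x₄ = -0.875 − 0.125·(-0.75) = -0.78125
Step 5: L′(-0.78125) = 0.1875; x₅ = -0.78125 − 0.125·0.1875 = -0.8046875
L(-0.8046875) = 1.80010986328125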